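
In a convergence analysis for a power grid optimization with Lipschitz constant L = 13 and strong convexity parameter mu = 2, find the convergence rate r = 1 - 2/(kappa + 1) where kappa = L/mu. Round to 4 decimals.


Step 1: Compute the condition number.
kappa = L/mu = 13/2 = 6.5
Step 2: Compute the convergence rate.
r = 1 - 2/(kappa + 1) = 1 - 2*mu/(L + mu) = (L - mu)/(L + mu) = 11/15 = 0.7333


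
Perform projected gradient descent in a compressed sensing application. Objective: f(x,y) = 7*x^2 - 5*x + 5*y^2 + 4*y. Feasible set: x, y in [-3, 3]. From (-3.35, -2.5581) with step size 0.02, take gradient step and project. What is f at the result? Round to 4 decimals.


Step 1: Compute gradient at (-3.35, -2.5581).
grad_x = 2*7*-3.35 - 5 = -51.9
grad_y = 2*5*-2.5581 + 4 = -21.581
Step 2: Gradient step.
x_raw = -3.35 - 0.02*-51.9 = -2.312
y_raw = -2.5581 - 0.02*-21.581 = -2.1265
Step 3: Project onto [-3, 3].
x_proj = clip(-2.312) = -2.312
y_proj = clip(-2.1265) = -2.1265
Step 4: Evaluate f.
f(-2.312, -2.1265) = 63.0811


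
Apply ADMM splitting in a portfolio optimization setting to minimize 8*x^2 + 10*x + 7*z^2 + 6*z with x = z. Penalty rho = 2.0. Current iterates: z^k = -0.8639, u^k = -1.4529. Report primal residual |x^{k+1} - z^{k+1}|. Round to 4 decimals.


ADMM iteration with rho = 2.0, z^k = -0.8639, u^k = -1.4529
Step 1: x-update.
Minimize 8*x^2 + 10*x + (2.0/2)*(x + 0.8639 - 1.4529)^2
FOC: (2*8 + 2.0)*x = -10 + 2.0*(-0.8639 + 1.4529)
x^{k+1} = -0.4901
Step 2: z-update.
Minimize 7*z^2 + 6*z + (2.0/2)*(-0.4901 - z - 1.4529)^2
FOC: (2*7 + 2.0)*z = -6 + 2.0*(-0.4901 - 1.4529)
z^{k+1} = -0.6179
Step 3: u-update.
u^{k+1} = -1.4529 - 0.4901 + 0.6179 = -1.3251
Step 4: Primal residual = |-0.4901 + 0.6179| = 0.1278


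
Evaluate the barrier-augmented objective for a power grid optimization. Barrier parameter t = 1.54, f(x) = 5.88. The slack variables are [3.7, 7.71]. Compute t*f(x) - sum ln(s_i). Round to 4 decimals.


Step 1: Compute log-barrier.
ln values: [1.3083, 2.0425]
phi = -(1.3083 + 2.0425) = -3.3509
Step 2: Compute augmented objective.
t*f(x) = 1.54*5.88 = 9.0552
Total = 9.0552 - 3.3509 = 5.7043


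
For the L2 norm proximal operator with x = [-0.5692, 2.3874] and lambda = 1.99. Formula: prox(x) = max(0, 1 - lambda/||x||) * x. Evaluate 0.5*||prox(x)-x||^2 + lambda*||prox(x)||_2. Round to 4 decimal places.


Step 1: Compute ||x||.
||x|| = 2.4543
Step 2: Compute scaling factor.
scale = max(0, 1 - 1.99/2.4543) = 0.1892
Step 3: prox(x) = [-0.1077, 0.4517]
||prox(x)|| = 0.4643
Step 4: Proximal objective.
0.5*||prox-x||^2 = 1.9801
lambda*||prox|| = 0.924
Total = 2.904


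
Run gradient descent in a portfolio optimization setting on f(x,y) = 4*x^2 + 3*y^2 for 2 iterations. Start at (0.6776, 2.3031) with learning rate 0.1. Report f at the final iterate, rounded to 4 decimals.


Gradient descent on f(x,y) = 4*x^2 + 3*y^2.
Starting point: (0.6776, 2.3031), alpha = 0.1
Step 1: grad_x = 2*4*0.6776 = 5.4208, grad_y = 2*3*2.3031 = 13.8186
  x_1 = 0.6776 - 0.1*5.4208 = 0.1355
  y_1 = 2.3031 - 0.1*13.8186 = 0.9212
Step 2: grad_x = 2*4*0.1355 = 1.0842, grad_y = 2*3*0.9212 = 5.5274
  x_2 = 0.1355 - 0.1*1.0842 = 0.0271
  y_2 = 0.9212 - 0.1*5.5274 = 0.3685
f(0.0271, 0.3685) = 4*0.0271^2 + 3*0.3685^2 = 0.4103


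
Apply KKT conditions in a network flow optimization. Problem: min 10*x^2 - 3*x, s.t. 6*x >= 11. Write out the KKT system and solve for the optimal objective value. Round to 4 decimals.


Step 1: Try lambda = 0 (constraint inactive).
x_unc = 3/(2*10) = 0.15
Check: 6*0.15 = 0.9 < 11 -- violated!
Step 2: Constraint must be active: 6*x = 11
x* = 11/6 = 1.8333 (rounded; the exact value 11/6 is used below)
lambda = (2*10*(11/6) - 3)/6 = 5.6111
Step 3: Compute optimal value.
f(x*) = 10*(11/6)^2 - 3*(11/6) = 28.1111


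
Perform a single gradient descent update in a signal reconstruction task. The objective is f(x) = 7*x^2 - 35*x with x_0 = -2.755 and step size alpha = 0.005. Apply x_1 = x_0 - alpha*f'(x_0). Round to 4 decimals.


We compute the gradient at x_0 and apply the update.
f'(x) = 14*x - 35
f'(-2.755) = 14*-2.755 - 35 = -73.57
x_1 = -2.755 - 0.005*-73.57 = -2.3872


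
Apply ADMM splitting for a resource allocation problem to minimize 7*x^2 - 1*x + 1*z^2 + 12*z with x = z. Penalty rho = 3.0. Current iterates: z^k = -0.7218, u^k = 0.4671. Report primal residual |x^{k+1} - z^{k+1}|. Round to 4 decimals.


ADMM iteration with rho = 3.0, z^k = -0.7218, u^k = 0.4671
Step 1: x-update.
Minimize 7*x^2 - 1*x + (3.0/2)*(x + 0.7218 + 0.4671)^2
FOC: (2*7 + 3.0)*x = 1 + 3.0*(-0.7218 - 0.4671)
x^{k+1} = -0.151
Step 2: z-update.
Minimize 1*z^2 + 12*z + (3.0/2)*(-0.151 - z + 0.4671)^2
FOC: (2*1 + 3.0)*z = -12 + 3.0*(-0.151 + 0.4671)
z^{k+1} = -2.2103
Step 3: u-update.
u^{k+1} = 0.4671 - 0.151 + 2.2103 = 2.5264
Step 4: Primal residual = |-0.151 + 2.2103| = 2.0593


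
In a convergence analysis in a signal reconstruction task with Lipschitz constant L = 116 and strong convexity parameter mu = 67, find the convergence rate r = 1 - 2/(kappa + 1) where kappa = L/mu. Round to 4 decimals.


Step 1: Compute the condition number.
kappa = L/mu = 116/67 = 1.7313
Step 2: Compute the convergence rate.
r = 1 - 2/(kappa + 1) = 1 - 2*mu/(L + mu) = (L - mu)/(L + mu) = 49/183 = 0.2678


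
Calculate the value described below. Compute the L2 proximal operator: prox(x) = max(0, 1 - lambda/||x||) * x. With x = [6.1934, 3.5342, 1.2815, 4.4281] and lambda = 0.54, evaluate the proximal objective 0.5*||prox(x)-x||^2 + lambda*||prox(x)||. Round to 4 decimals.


Step 1: Compute ||x||.
||x|| = 8.4911
Step 2: Compute scaling factor.
scale = max(0, 1 - 0.54/8.4911) = 0.9364
Step 3: prox(x) = [5.7995, 3.3094, 1.2, 4.1465]
||prox(x)|| = 7.9511
Step 4: Proximal objective.
0.5*||prox-x||^2 = 0.1458
lambda*||prox|| = 4.2936
Total = 4.4394


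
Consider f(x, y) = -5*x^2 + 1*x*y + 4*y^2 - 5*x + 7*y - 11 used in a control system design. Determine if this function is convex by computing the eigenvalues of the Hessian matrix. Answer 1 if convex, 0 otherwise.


The Hessian of f(x,y) = -5*x^2 + 1*x*y + 4*y^2 - 5*x + 7*y - 11 is:
H = [[-10, 1], [1, 8]]
Trace = -10 + 8 = -2
Determinant = -10*8 - (1)^2 = -81
Discriminant = (-2)^2 - 4*-81 = 328.0
Eigenvalues: lambda_1 = -10.0554, lambda_2 = 8.0554
The function is not convex.

0


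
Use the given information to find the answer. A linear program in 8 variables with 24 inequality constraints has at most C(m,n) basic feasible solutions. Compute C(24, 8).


Each vertex corresponds to some choice of n active constraints out of m, so the number of vertices is at most C(m, n) = m! / (n!(m-n)!).
m = 24, n = 8
Numerator: 24 * 23 * 22 * 21 * 20 * 19 * 18 * 17
Denominator: 8! = 40320
C(24, 8) = 735471


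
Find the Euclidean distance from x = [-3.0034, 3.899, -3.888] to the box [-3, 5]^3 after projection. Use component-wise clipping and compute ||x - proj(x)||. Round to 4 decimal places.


Project each component onto [-3, 5].
clip(-3.0034) = -3.0, clip(3.899) = 3.899, clip(-3.888) = -3.0
Projection = [-3.0, 3.899, -3.0]
Squared diffs: [0.0, 0.0, 0.7885]
Distance = sqrt(0.7885) = 0.888


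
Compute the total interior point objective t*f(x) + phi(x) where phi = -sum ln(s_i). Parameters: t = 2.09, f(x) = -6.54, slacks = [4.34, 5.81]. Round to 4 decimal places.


Step 1: Compute log-barrier.
ln values: [1.4679, 1.7596]
phi = -(1.4679 + 1.7596) = -3.2275
Step 2: Compute augmented objective.
t*f(x) = 2.09*-6.54 = -13.6686
Total = -13.6686 - 3.2275 = -16.8961


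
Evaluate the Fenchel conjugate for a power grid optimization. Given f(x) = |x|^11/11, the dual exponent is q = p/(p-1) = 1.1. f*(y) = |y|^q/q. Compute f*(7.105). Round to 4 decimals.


The conjugate exponent q satisfies 1/p + 1/q = 1.
p = 11, so q = 11/(11 - 1) = 1.1
|y|^q = 7.105^1.1 = 8.6441
f*(7.105) = 8.6441 / 1.1 = 7.8583


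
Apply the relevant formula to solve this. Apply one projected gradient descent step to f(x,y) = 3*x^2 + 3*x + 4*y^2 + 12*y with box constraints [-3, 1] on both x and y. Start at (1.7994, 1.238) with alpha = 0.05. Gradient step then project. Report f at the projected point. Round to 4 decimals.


Step 1: Compute gradient at (1.7994, 1.238).
grad_x = 2*3*1.7994 + 3 = 13.7964
grad_y = 2*4*1.238 + 12 = 21.904
Step 2: Gradient step.
x_raw = 1.7994 - 0.05*13.7964 = 1.1096
y_raw = 1.238 - 0.05*21.904 = 0.1428
Step 3: Project onto [-3, 1].
x_proj = clip(1.1096) = 1.0
y_proj = clip(0.1428) = 0.1428
Step 4: Evaluate f.
f(1.0, 0.1428) = 7.7952


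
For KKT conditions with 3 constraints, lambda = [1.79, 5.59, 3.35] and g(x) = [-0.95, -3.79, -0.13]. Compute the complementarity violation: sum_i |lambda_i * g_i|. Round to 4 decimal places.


KKT complementary slackness check:
lambda_1 * g_1 = 1.79 * -0.95 = -1.7005
lambda_2 * g_2 = 5.59 * -3.79 = -21.1861
lambda_3 * g_3 = 3.35 * -0.13 = -0.4355
Total violation = 1.7005 + 21.1861 + 0.4355 = 23.3221


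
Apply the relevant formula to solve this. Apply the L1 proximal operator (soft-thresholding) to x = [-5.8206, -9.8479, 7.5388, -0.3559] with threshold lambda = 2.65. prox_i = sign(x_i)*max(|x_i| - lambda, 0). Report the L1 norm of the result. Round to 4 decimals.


Soft-thresholding with lambda = 2.65:
prox(-5.8206) = sign(-5.8206)*max(|-5.8206| - 2.65, 0) = -3.1706
prox(-9.8479) = sign(-9.8479)*max(|-9.8479| - 2.65, 0) = -7.1979
prox(7.5388) = sign(7.5388)*max(|7.5388| - 2.65, 0) = 4.8888
prox(-0.3559) = sign(-0.3559)*max(|-0.3559| - 2.65, 0) = 0.0
prox(x) = [-3.1706, -7.1979, 4.8888, 0.0]
||prox(x)||_1 = 3.1706 + 7.1979 + 4.8888 + 0.0 = 15.2573


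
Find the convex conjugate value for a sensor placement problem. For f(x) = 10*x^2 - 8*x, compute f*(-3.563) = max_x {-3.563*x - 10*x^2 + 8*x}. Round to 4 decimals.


f*(y) = sup_x {y*x - a*x^2 - b*x} = sup_x {(y-b)*x - a*x^2}
FOC: (y - b) - 2a*x = 0 => x* = (y - b)/(2a)
x* = (-3.563 + 8)/(2*10) = 0.2219
f*(-3.563) = (y-b)^2/(4a) = (-3.563 + 8)^2/(4*10)
= 19.687/40 = 0.4922


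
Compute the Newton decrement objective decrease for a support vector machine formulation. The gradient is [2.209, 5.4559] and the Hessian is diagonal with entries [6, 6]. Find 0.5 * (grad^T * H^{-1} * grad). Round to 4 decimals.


Step 1: H is diagonal, so H^(-1) * g = [0.3682, 0.9093].
Step 2: g^T H^(-1) g = sum_i g_i^2 / H_ii
  = (2.209)^2/6 + (5.4559)^2/6
  = 0.8133 + 4.9611 = 5.7744
Step 3: Objective decrease = 0.5 * g^T H^(-1) g = 2.8872


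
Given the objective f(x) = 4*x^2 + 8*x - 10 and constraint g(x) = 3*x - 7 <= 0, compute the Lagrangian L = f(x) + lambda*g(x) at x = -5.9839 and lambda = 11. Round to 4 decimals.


Step 1: Evaluate f(x).
f(-5.9839) = 4*(-5.9839)^2 + 8*(-5.9839) - 10 = 85.357
Step 2: Evaluate g(x).
g(-5.9839) = 3*-5.9839 - 7 = -24.9517
Step 3: Compute Lagrangian.
L = 85.357 + 11*-24.9517 = -189.1117


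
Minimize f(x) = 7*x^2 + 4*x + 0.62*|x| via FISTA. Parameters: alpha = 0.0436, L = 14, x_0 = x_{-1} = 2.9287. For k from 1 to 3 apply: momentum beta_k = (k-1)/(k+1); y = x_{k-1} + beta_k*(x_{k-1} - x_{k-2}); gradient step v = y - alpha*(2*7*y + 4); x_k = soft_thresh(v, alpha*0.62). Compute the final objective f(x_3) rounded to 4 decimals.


FISTA on f(x) = 7*x^2 + 4*x + 0.62*|x|
L = 14, alpha = 0.0436
Iteration 1: beta = 0.0, y = 2.9287 + 0.0*(2.9287 - 2.9287) = 2.9287
  grad(y) = 45.0018, v = y - alpha*grad = 0.9666
  prox(v) = soft_thresh(0.9666, 0.027) = 0.9396
Iteration 2: beta = 0.3333, y = 0.9396 + 0.3333*(0.9396 - 2.9287) = 0.2766
  grad(y) = 7.8717, v = y - alpha*grad = -0.0667
  prox(v) = soft_thresh(-0.0667, 0.027) = -0.0396
Iteration 3: beta = 0.5, y = -0.0396 + 0.5*(-0.0396 - 0.9396) = -0.5292
  grad(y) = -3.4092, v = y - alpha*grad = -0.3806
  prox(v) = soft_thresh(-0.3806, 0.027) = -0.3536
f(x_3) = 7*(-0.3536)^2 + 4*(-0.3536) + 0.62*|-0.3536| = -0.32


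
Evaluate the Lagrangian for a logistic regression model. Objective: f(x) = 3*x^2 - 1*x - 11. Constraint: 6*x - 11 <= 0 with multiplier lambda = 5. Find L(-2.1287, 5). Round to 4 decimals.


Step 1: Evaluate f(x).
f(-2.1287) = 3*(-2.1287)^2 - 1*(-2.1287) - 11 = 4.7228
Step 2: Evaluate g(x).
g(-2.1287) = 6*-2.1287 - 11 = -23.7722
Step 3: Compute Lagrangian.
L = 4.7228 + 5*-23.7722 = -114.1382


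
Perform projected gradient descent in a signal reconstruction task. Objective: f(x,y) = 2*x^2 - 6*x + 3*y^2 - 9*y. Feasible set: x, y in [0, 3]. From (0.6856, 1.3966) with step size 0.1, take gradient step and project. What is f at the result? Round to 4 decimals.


Step 1: Compute gradient at (0.6856, 1.3966).
grad_x = 2*2*0.6856 - 6 = -3.2576
grad_y = 2*3*1.3966 - 9 = -0.6204
Step 2: Gradient step.
x_raw = 0.6856 - 0.1*-3.2576 = 1.0114
y_raw = 1.3966 - 0.1*-0.6204 = 1.4586
Step 3: Project onto [0, 3].
x_proj = clip(1.0114) = 1.0114
y_proj = clip(1.4586) = 1.4586
Step 4: Evaluate f.
f(1.0114, 1.4586) = -10.7673


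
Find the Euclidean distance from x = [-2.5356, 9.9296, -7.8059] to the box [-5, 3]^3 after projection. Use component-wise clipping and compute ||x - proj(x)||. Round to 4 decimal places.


Project each component onto [-5, 3].
clip(-2.5356) = -2.5356, clip(9.9296) = 3.0, clip(-7.8059) = -5.0
Projection = [-2.5356, 3.0, -5.0]
Squared diffs: [0.0, 48.0194, 7.8731]
Distance = sqrt(55.8925) = 7.4761


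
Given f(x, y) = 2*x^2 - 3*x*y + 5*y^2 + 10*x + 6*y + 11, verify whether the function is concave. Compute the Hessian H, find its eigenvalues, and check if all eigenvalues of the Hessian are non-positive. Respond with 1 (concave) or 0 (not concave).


The Hessian of f(x,y) = 2*x^2 - 3*x*y + 5*y^2 + 10*x + 6*y + 11 is:
H = [[4, -3], [-3, 10]]
Trace = 4 + 10 = 14
Determinant = 4*10 - (-3)^2 = 31
Discriminant = (14)^2 - 4*31 = 72.0
Eigenvalues: lambda_1 = 2.7574, lambda_2 = 11.2426
The function is not concave.

0


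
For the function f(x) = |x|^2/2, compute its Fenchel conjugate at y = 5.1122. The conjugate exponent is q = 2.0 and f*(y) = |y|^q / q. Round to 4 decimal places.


The conjugate exponent q satisfies 1/p + 1/q = 1.
p = 2, so q = 2/(2 - 1) = 2.0
|y|^q = 5.1122^2.0 = 26.1346
f*(5.1122) = 26.1346 / 2.0 = 13.0673


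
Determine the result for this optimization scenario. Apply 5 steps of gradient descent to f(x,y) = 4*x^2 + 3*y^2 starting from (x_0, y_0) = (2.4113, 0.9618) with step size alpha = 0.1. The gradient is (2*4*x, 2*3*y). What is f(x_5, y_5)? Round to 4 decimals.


Gradient descent on f(x,y) = 4*x^2 + 3*y^2.
Starting point: (2.4113, 0.9618), alpha = 0.1
Step 1: grad_x = 2*4*2.4113 = 19.2904, grad_y = 2*3*0.9618 = 5.7708
  x_1 = 2.4113 - 0.1*19.2904 = 0.4823
  y_1 = 0.9618 - 0.1*5.7708 = 0.3847
Step 2: grad_x = 2*4*0.4823 = 3.8581, grad_y = 2*3*0.3847 = 2.3083
  x_2 = 0.4823 - 0.1*3.8581 = 0.0965
  y_2 = 0.3847 - 0.1*2.3083 = 0.1539
Step 3: grad_x = 2*4*0.0965 = 0.7716, grad_y = 2*3*0.1539 = 0.9233
  x_3 = 0.0965 - 0.1*0.7716 = 0.0193
  y_3 = 0.1539 - 0.1*0.9233 = 0.0616
Step 4: grad_x = 2*4*0.0193 = 0.1543, grad_y = 2*3*0.0616 = 0.3693
  x_4 = 0.0193 - 0.1*0.1543 = 0.0039
  y_4 = 0.0616 - 0.1*0.3693 = 0.0246
Step 5: grad_x = 2*4*0.0039 = 0.0309, grad_y = 2*3*0.0246 = 0.1477
  x_5 = 0.0039 - 0.1*0.0309 = 0.0008
  y_5 = 0.0246 - 0.1*0.1477 = 0.0098
f(0.0008, 0.0098) = 4*0.0008^2 + 3*0.0098^2 = 0.0003


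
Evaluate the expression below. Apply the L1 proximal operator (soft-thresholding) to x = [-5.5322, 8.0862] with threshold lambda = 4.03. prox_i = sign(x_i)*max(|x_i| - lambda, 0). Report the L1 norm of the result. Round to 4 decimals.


Soft-thresholding with lambda = 4.03:
prox(-5.5322) = sign(-5.5322)*max(|-5.5322| - 4.03, 0) = -1.5022
prox(8.0862) = sign(8.0862)*max(|8.0862| - 4.03, 0) = 4.0562
prox(x) = [-1.5022, 4.0562]
||prox(x)||_1 = 1.5022 + 4.0562 = 5.5584


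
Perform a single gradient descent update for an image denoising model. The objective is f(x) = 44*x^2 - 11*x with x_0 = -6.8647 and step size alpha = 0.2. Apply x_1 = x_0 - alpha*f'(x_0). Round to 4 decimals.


We compute the gradient at x_0 and apply the update.
f'(x) = 88*x - 11
f'(-6.8647) = 88*-6.8647 - 11 = -615.0936
x_1 = -6.8647 - 0.2*-615.0936 = 116.154


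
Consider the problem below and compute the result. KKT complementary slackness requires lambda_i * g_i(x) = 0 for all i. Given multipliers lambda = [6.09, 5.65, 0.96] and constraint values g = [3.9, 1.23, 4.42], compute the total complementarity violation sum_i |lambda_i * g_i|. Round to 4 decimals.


KKT complementary slackness check:
lambda_1 * g_1 = 6.09 * 3.9 = 23.751
lambda_2 * g_2 = 5.65 * 1.23 = 6.9495
lambda_3 * g_3 = 0.96 * 4.42 = 4.2432
Total violation = 23.751 + 6.9495 + 4.2432 = 34.9437


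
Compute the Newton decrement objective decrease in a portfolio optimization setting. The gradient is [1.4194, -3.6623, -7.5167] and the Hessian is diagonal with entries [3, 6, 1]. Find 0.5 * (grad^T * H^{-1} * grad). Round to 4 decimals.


Step 1: H is diagonal, so H^(-1) * g = [0.4731, -0.6104, -7.5167].
Step 2: g^T H^(-1) g = sum_i g_i^2 / H_ii
  = (1.4194)^2/3 + (-3.6623)^2/6 + (-7.5167)^2/1
  = 0.6716 + 2.2354 + 56.5008 = 59.4078
Step 3: Objective decrease = 0.5 * g^T H^(-1) g = 29.7039


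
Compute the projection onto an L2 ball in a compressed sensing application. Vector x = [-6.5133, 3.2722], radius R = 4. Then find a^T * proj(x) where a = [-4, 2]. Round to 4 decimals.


Step 1: Compute ||x|| (intermediates to 6 decimals).
||x|| = sqrt((-6.5133)^2 + 3.2722^2) = 7.289058
Step 2: Project.
Since ||x|| > R, scale = R/||x|| = 4/7.289058 = 0.548768, proj(x) = scale * x
proj(x) = [-3.574291, 1.795679]
Step 3: Dot product.
a^T * proj(x) = -4*(-3.574291) + 2*1.795679 = 17.8885


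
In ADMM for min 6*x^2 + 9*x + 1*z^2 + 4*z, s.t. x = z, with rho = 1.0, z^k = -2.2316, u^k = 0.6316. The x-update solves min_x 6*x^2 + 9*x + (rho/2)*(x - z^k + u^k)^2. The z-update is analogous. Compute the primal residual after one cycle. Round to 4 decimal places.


ADMM iteration with rho = 1.0, z^k = -2.2316, u^k = 0.6316
Step 1: x-update.
Minimize 6*x^2 + 9*x + (1.0/2)*(x + 2.2316 + 0.6316)^2
FOC: (2*6 + 1.0)*x = -9 + 1.0*(-2.2316 - 0.6316)
x^{k+1} = -0.9126
Step 2: z-update.
Minimize 1*z^2 + 4*z + (1.0/2)*(-0.9126 - z + 0.6316)^2
FOC: (2*1 + 1.0)*z = -4 + 1.0*(-0.9126 + 0.6316)
z^{k+1} = -1.427
Step 3: u-update.
u^{k+1} = 0.6316 - 0.9126 + 1.427 = 1.146
Step 4: Primal residual = |-0.9126 + 1.427| = 0.5144


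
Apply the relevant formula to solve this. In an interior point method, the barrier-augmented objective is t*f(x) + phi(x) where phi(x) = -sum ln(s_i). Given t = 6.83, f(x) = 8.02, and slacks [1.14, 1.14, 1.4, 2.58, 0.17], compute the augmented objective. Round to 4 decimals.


Step 1: Compute log-barrier.
ln values: [0.131, 0.131, 0.3365, 0.9478, -1.772]
phi = -(0.131 + 0.131 + 0.3365 + 0.9478 - 1.772) = 0.2256
Step 2: Compute augmented objective.
t*f(x) = 6.83*8.02 = 54.7766
Total = 54.7766 + 0.2256 = 55.0022


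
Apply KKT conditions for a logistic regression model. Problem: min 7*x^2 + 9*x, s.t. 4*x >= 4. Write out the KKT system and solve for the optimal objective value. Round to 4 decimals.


Step 1: Try lambda = 0 (constraint inactive).
x_unc = -9/(2*7) = -0.6429
Check: 4*-0.6429 = -2.5716 < 4 -- violated!
Step 2: Constraint must be active: 4*x = 4
x* = 4/4 = 1.0
lambda = (2*7*1.0 + 9)/4 = 5.75
Step 3: Compute optimal value.
f(x*) = 7*1.0^2 + 9*1.0 = 16.0


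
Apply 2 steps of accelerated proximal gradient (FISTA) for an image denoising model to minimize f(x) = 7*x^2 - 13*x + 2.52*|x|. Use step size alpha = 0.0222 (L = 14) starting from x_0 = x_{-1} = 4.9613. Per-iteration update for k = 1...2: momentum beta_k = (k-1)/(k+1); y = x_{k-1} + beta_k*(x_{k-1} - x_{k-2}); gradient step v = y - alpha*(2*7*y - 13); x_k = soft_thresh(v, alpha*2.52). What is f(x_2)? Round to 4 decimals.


FISTA on f(x) = 7*x^2 - 13*x + 2.52*|x|
L = 14, alpha = 0.0222
Iteration 1: beta = 0.0, y = 4.9613 + 0.0*(4.9613 - 4.9613) = 4.9613
  grad(y) = 56.4582, v = y - alpha*grad = 3.7079
  prox(v) = soft_thresh(3.7079, 0.0559) = 3.652
Iteration 2: beta = 0.3333, y = 3.652 + 0.3333*(3.652 - 4.9613) = 3.2155
  grad(y) = 32.0176, v = y - alpha*grad = 2.5048
  prox(v) = soft_thresh(2.5048, 0.0559) = 2.4488
f(x_2) = 7*2.4488^2 - 13*2.4488 + 2.52*|2.4488| = 16.3132


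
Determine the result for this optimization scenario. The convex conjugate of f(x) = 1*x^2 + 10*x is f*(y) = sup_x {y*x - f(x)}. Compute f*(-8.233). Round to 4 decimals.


f*(y) = sup_x {y*x - a*x^2 - b*x} = sup_x {(y-b)*x - a*x^2}
FOC: (y - b) - 2a*x = 0 => x* = (y - b)/(2a)
x* = (-8.233 - 10)/(2*1) = -9.1165
f*(-8.233) = (y-b)^2/(4a) = (-8.233 - 10)^2/(4*1)
= 332.4423/4 = 83.1106


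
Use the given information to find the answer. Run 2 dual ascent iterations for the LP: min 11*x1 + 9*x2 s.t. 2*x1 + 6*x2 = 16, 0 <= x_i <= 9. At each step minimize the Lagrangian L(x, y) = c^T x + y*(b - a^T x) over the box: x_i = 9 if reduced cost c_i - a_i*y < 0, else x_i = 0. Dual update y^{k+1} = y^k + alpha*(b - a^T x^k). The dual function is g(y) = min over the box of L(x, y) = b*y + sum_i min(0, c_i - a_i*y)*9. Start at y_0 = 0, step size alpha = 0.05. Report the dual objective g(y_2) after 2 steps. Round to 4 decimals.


Dual ascent for LP: min 11*x1 + 9*x2, 2*x1 + 6*x2 = 16, 0 <= x_i <= 9
Step 1: y^k = 0.0, reduced costs: (11.0, 9.0)
  x^k = (0.0, 0.0), subgradient = b - a^T x = 16.0
  y^{k+1} = 0.0 + 0.05*16.0 = 0.8
Step 2: y^k = 0.8, reduced costs: (9.4, 4.2)
  x^k = (0.0, 0.0), subgradient = b - a^T x = 16.0
  y^{k+1} = 0.8 + 0.05*16.0 = 1.6
Dual objective at y_2 = 1.6: reduced costs (7.8, -0.6), box minimizer x = (0.0, 9.0)
g(y_2) = b*y + (c1 - a1*y)*x1 + (c2 - a2*y)*x2 = 16*1.6 + 7.8*0.0 + (-0.6)*9.0 = 25.6 + 0.0 - 5.4 = 20.2


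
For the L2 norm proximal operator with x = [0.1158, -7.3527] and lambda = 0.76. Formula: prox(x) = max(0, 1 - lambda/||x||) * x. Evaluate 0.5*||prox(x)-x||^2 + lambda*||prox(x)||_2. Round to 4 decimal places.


Step 1: Compute ||x||.
||x|| = 7.3536
Step 2: Compute scaling factor.
scale = max(0, 1 - 0.76/7.3536) = 0.8966
Step 3: prox(x) = [0.1038, -6.5928]
||prox(x)|| = 6.5936
Step 4: Proximal objective.
0.5*||prox-x||^2 = 0.2888
lambda*||prox|| = 5.0111
Total = 5.2999


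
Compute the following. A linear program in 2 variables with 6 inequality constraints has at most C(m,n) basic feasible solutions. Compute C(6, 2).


Each vertex corresponds to some choice of n active constraints out of m, so the number of vertices is at most C(m, n) = m! / (n!(m-n)!).
m = 6, n = 2
Numerator: 6 * 5
Denominator: 2! = 2
C(6, 2) = 15


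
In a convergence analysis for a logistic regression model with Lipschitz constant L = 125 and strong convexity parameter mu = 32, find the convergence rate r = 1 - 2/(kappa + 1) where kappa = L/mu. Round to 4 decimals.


Step 1: Compute the condition number.
kappa = L/mu = 125/32 = 3.9063
Step 2: Compute the convergence rate.
r = 1 - 2/(kappa + 1) = 1 - 2*mu/(L + mu) = (L - mu)/(L + mu) = 93/157 = 0.5924


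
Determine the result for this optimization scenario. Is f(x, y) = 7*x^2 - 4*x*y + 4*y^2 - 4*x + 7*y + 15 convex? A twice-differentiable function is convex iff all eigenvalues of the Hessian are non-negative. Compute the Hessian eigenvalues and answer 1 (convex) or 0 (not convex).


The Hessian of f(x,y) = 7*x^2 - 4*x*y + 4*y^2 - 4*x + 7*y + 15 is:
H = [[14, -4], [-4, 8]]
Trace = 14 + 8 = 22
Determinant = 14*8 - (-4)^2 = 96
Discriminant = (22)^2 - 4*96 = 100.0
Eigenvalues: lambda_1 = 6.0, lambda_2 = 16.0
The function is convex.

1


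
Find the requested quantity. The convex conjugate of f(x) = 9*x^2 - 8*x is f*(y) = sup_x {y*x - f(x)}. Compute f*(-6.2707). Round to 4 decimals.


f*(y) = sup_x {y*x - a*x^2 - b*x} = sup_x {(y-b)*x - a*x^2}
FOC: (y - b) - 2a*x = 0 => x* = (y - b)/(2a)
x* = (-6.2707 + 8)/(2*9) = 0.0961
f*(-6.2707) = (y-b)^2/(4a) = (-6.2707 + 8)^2/(4*9)
= 2.9905/36 = 0.0831


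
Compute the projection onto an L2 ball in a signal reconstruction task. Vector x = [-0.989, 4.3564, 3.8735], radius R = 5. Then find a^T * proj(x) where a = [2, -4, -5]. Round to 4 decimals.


Step 1: Compute ||x|| (intermediates to 6 decimals).
||x|| = sqrt((-0.989)^2 + 4.3564^2 + 3.8735^2) = 5.912727
Step 2: Project.
Since ||x|| > R, scale = R/||x|| = 5/5.912727 = 0.845633, proj(x) = scale * x
proj(x) = [-0.836331, 3.683916, 3.275559]
Step 3: Dot product.
a^T * proj(x) = 2*(-0.836331) - 4*3.683916 - 5*3.275559 = -32.7861


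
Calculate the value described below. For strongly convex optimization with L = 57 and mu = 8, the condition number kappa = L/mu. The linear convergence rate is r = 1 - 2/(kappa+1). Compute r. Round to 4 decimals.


Step 1: Compute the condition number.
kappa = L/mu = 57/8 = 7.125
Step 2: Compute the convergence rate.
r = 1 - 2/(kappa + 1) = 1 - 2*mu/(L + mu) = (L - mu)/(L + mu) = 49/65 = 0.7538


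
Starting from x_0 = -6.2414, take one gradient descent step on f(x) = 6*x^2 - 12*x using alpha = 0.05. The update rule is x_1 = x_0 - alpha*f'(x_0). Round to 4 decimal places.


We compute the gradient at x_0 and apply the update.
f'(x) = 12*x - 12
f'(-6.2414) = 12*-6.2414 - 12 = -86.8968
x_1 = -6.2414 - 0.05*-86.8968 = -1.8966


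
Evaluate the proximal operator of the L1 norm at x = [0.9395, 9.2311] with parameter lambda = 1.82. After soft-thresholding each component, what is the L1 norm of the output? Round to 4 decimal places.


Soft-thresholding with lambda = 1.82:
prox(0.9395) = sign(0.9395)*max(|0.9395| - 1.82, 0) = 0.0
prox(9.2311) = sign(9.2311)*max(|9.2311| - 1.82, 0) = 7.4111
prox(x) = [0.0, 7.4111]
||prox(x)||_1 = 0.0 + 7.4111 = 7.4111


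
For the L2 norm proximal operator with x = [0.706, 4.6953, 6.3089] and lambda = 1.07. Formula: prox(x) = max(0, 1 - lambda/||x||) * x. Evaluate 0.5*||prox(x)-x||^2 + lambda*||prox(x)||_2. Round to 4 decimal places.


Step 1: Compute ||x||.
||x|| = 7.896
Step 2: Compute scaling factor.
scale = max(0, 1 - 1.07/7.896) = 0.8645
Step 3: prox(x) = [0.6103, 4.059, 5.454]
||prox(x)|| = 6.826
Step 4: Proximal objective.
0.5*||prox-x||^2 = 0.5725
lambda*||prox|| = 7.3038
Total = 7.8762


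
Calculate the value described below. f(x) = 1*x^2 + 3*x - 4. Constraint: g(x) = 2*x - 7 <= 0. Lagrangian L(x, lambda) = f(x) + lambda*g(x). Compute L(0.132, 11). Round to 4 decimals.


Step 1: Evaluate f(x).
f(0.132) = 1*0.132^2 + 3*0.132 - 4 = -3.5866
Step 2: Evaluate g(x).
g(0.132) = 2*0.132 - 7 = -6.736
Step 3: Compute Lagrangian.
L = -3.5866 + 11*-6.736 = -77.6826


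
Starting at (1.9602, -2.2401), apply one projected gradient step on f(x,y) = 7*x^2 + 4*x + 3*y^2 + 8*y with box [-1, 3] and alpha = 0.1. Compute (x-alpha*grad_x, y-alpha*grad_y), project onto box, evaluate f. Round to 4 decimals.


Step 1: Compute gradient at (1.9602, -2.2401).
grad_x = 2*7*1.9602 + 4 = 31.4428
grad_y = 2*3*-2.2401 + 8 = -5.4406
Step 2: Gradient step.
x_raw = 1.9602 - 0.1*31.4428 = -1.1841
y_raw = -2.2401 - 0.1*-5.4406 = -1.696
Step 3: Project onto [-1, 3].
x_proj = clip(-1.1841) = -1.0
y_proj = clip(-1.696) = -1.0
Step 4: Evaluate f.
f(-1.0, -1.0) = -2.0


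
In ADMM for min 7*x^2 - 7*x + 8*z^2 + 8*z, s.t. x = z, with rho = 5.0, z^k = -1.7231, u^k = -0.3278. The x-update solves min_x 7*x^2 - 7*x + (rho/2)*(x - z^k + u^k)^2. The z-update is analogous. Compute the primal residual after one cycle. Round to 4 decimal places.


ADMM iteration with rho = 5.0, z^k = -1.7231, u^k = -0.3278
Step 1: x-update.
Minimize 7*x^2 - 7*x + (5.0/2)*(x + 1.7231 - 0.3278)^2
FOC: (2*7 + 5.0)*x = 7 + 5.0*(-1.7231 + 0.3278)
x^{k+1} = 0.0012
Step 2: z-update.
Minimize 8*z^2 + 8*z + (5.0/2)*(0.0012 - z - 0.3278)^2
FOC: (2*8 + 5.0)*z = -8 + 5.0*(0.0012 - 0.3278)
z^{k+1} = -0.4587
Step 3: u-update.
u^{k+1} = -0.3278 + 0.0012 + 0.4587 = 0.1321
Step 4: Primal residual = |0.0012 + 0.4587| = 0.4599


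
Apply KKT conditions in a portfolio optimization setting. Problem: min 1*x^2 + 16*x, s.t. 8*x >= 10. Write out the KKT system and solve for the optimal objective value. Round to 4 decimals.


Step 1: Try lambda = 0 (constraint inactive).
x_unc = -16/(2*1) = -8.0
Check: 8*-8.0 = -64.0 < 10 -- violated!
Step 2: Constraint must be active: 8*x = 10
x* = 10/8 = 1.25
lambda = (2*1*1.25 + 16)/8 = 2.3125
Step 3: Compute optimal value.
f(x*) = 1*1.25^2 + 16*1.25 = 21.5625


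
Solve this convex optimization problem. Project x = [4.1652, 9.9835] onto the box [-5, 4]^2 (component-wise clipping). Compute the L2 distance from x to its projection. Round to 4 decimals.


Project each component onto [-5, 4].
clip(4.1652) = 4.0, clip(9.9835) = 4.0
Projection = [4.0, 4.0]
Squared diffs: [0.0273, 35.8023]
Distance = sqrt(35.8296) = 5.9858


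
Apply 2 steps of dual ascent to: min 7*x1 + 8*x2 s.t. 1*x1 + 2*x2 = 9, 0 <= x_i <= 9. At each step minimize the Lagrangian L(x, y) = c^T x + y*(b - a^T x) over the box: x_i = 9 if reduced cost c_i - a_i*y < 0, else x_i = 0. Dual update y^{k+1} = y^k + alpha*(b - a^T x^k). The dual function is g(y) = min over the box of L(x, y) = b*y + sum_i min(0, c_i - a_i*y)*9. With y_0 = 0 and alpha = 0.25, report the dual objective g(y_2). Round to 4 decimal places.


Dual ascent for LP: min 7*x1 + 8*x2, 1*x1 + 2*x2 = 9, 0 <= x_i <= 9
Step 1: y^k = 0.0, reduced costs: (7.0, 8.0)
  x^k = (0.0, 0.0), subgradient = b - a^T x = 9.0
  y^{k+1} = 0.0 + 0.25*9.0 = 2.25
Step 2: y^k = 2.25, reduced costs: (4.75, 3.5)
  x^k = (0.0, 0.0), subgradient = b - a^T x = 9.0
  y^{k+1} = 2.25 + 0.25*9.0 = 4.5
Dual objective at y_2 = 4.5: reduced costs (2.5, -1.0), box minimizer x = (0.0, 9.0)
g(y_2) = b*y + (c1 - a1*y)*x1 + (c2 - a2*y)*x2 = 9*4.5 + 2.5*0.0 + (-1.0)*9.0 = 40.5 + 0.0 - 9.0 = 31.5


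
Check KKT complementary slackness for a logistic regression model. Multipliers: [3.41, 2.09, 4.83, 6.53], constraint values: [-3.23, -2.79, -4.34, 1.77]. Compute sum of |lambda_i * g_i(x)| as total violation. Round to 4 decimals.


KKT complementary slackness check:
lambda_1 * g_1 = 3.41 * -3.23 = -11.0143
lambda_2 * g_2 = 2.09 * -2.79 = -5.8311
lambda_3 * g_3 = 4.83 * -4.34 = -20.9622
lambda_4 * g_4 = 6.53 * 1.77 = 11.5581
Total violation = 11.0143 + 5.8311 + 20.9622 + 11.5581 = 49.3657


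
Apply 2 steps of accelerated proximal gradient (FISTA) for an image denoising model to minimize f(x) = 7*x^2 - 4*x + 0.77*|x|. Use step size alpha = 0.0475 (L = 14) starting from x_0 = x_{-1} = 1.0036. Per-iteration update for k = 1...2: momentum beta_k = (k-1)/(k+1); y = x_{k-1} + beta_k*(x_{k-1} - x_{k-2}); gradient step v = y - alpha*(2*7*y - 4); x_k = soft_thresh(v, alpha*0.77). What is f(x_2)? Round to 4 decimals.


FISTA on f(x) = 7*x^2 - 4*x + 0.77*|x|
L = 14, alpha = 0.0475
Iteration 1: beta = 0.0, y = 1.0036 + 0.0*(1.0036 - 1.0036) = 1.0036
  grad(y) = 10.0504, v = y - alpha*grad = 0.5262
  prox(v) = soft_thresh(0.5262, 0.0366) = 0.4896
Iteration 2: beta = 0.3333, y = 0.4896 + 0.3333*(0.4896 - 1.0036) = 0.3183
  grad(y) = 0.4563, v = y - alpha*grad = 0.2966
  prox(v) = soft_thresh(0.2966, 0.0366) = 0.2601
f(x_2) = 7*0.2601^2 - 4*0.2601 + 0.77*|0.2601| = -0.3666


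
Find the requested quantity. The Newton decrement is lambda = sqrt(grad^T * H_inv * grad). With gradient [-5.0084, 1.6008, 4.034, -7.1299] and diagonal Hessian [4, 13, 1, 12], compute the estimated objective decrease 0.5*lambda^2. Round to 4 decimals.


Step 1: H is diagonal, so H^(-1) * g = [-1.2521, 0.1231, 4.034, -0.5942].
Step 2: g^T H^(-1) g = sum_i g_i^2 / H_ii
  = (-5.0084)^2/4 + (1.6008)^2/13 + (4.034)^2/1 + (-7.1299)^2/12
  = 6.271 + 0.1971 + 16.2732 + 4.2363 = 26.9776
Step 3: Objective decrease = 0.5 * g^T H^(-1) g = 13.4888


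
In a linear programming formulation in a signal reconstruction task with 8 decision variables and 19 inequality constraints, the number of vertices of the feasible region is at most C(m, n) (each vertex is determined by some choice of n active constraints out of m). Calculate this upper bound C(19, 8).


Each vertex corresponds to some choice of n active constraints out of m, so the number of vertices is at most C(m, n) = m! / (n!(m-n)!).
m = 19, n = 8
Numerator: 19 * 18 * 17 * 16 * 15 * 14 * 13 * 12
Denominator: 8! = 40320
C(19, 8) = 75582


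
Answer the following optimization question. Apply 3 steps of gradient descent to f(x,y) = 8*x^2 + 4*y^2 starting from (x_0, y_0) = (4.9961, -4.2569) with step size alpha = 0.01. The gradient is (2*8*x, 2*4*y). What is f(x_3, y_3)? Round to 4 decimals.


Gradient descent on f(x,y) = 8*x^2 + 4*y^2.
Starting point: (4.9961, -4.2569), alpha = 0.01
Step 1: grad_x = 2*8*4.9961 = 79.9376, grad_y = 2*4*-4.2569 = -34.0552
  x_1 = 4.9961 - 0.01*79.9376 = 4.1967
  y_1 = -4.2569 - 0.01*-34.0552 = -3.9163
Step 2: grad_x = 2*8*4.1967 = 67.1476, grad_y = 2*4*-3.9163 = -31.3308
  x_2 = 4.1967 - 0.01*67.1476 = 3.5252
  y_2 = -3.9163 - 0.01*-31.3308 = -3.603
Step 3: grad_x = 2*8*3.5252 = 56.404, grad_y = 2*4*-3.603 = -28.8243
  x_3 = 3.5252 - 0.01*56.404 = 2.9612
  y_3 = -3.603 - 0.01*-28.8243 = -3.3148
f(2.9612, -3.3148) = 8*2.9612^2 + 4*(-3.3148)^2 = 114.1016


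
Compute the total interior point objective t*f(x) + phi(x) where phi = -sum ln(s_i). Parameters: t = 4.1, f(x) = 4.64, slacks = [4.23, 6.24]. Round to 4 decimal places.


Step 1: Compute log-barrier.
ln values: [1.4422, 1.831]
phi = -(1.4422 + 1.831) = -3.2732
Step 2: Compute augmented objective.
t*f(x) = 4.1*4.64 = 19.024
Total = 19.024 - 3.2732 = 15.7508


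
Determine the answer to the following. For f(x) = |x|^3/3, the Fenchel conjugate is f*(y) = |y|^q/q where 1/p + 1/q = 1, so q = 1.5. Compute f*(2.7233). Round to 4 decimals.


The conjugate exponent q satisfies 1/p + 1/q = 1.
p = 3, so q = 3/(3 - 1) = 1.5
|y|^q = 2.7233^1.5 = 4.4941
f*(2.7233) = 4.4941 / 1.5 = 2.9961


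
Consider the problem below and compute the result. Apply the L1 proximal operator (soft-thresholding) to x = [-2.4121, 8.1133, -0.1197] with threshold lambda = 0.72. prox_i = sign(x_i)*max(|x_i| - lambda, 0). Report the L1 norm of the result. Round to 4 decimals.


Soft-thresholding with lambda = 0.72:
prox(-2.4121) = sign(-2.4121)*max(|-2.4121| - 0.72, 0) = -1.6921
prox(8.1133) = sign(8.1133)*max(|8.1133| - 0.72, 0) = 7.3933
prox(-0.1197) = sign(-0.1197)*max(|-0.1197| - 0.72, 0) = 0.0
prox(x) = [-1.6921, 7.3933, 0.0]
||prox(x)||_1 = 1.6921 + 7.3933 + 0.0 = 9.0854


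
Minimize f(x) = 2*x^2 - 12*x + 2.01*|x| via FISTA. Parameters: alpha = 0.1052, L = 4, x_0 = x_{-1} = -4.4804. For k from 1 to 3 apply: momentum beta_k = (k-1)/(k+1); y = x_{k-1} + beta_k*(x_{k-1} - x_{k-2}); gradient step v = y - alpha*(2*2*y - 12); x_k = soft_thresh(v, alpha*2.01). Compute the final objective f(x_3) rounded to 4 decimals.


FISTA on f(x) = 2*x^2 - 12*x + 2.01*|x|
L = 4, alpha = 0.1052
Iteration 1: beta = 0.0, y = -4.4804 + 0.0*(-4.4804 + 4.4804) = -4.4804
  grad(y) = -29.9216, v = y - alpha*grad = -1.3326
  prox(v) = soft_thresh(-1.3326, 0.2115) = -1.1212
Iteration 2: beta = 0.3333, y = -1.1212 + 0.3333*(-1.1212 + 4.4804) = -0.0015
  grad(y) = -12.0058, v = y - alpha*grad = 1.2616
  prox(v) = soft_thresh(1.2616, 0.2115) = 1.0501
Iteration 3: beta = 0.5, y = 1.0501 + 0.5*(1.0501 + 1.1212) = 2.1358
  grad(y) = -3.457, v = y - alpha*grad = 2.4994
  prox(v) = soft_thresh(2.4994, 0.2115) = 2.288
f(x_3) = 2*2.288^2 - 12*2.288 + 2.01*|2.288| = -12.3872


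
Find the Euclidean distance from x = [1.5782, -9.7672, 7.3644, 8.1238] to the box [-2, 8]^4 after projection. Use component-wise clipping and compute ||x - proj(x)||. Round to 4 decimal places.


Project each component onto [-2, 8].
clip(1.5782) = 1.5782, clip(-9.7672) = -2.0, clip(7.3644) = 7.3644, clip(8.1238) = 8.0
Projection = [1.5782, -2.0, 7.3644, 8.0]
Squared diffs: [0.0, 60.3294, 0.0, 0.0153]
Distance = sqrt(60.3447) = 7.7682


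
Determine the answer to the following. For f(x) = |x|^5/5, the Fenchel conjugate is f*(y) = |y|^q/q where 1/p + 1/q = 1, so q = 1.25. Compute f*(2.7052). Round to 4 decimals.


The conjugate exponent q satisfies 1/p + 1/q = 1.
p = 5, so q = 5/(5 - 1) = 1.25
|y|^q = 2.7052^1.25 = 3.4694
f*(2.7052) = 3.4694 / 1.25 = 2.7755


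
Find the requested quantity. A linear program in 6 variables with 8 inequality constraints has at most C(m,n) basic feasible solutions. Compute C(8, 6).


Each vertex corresponds to some choice of n active constraints out of m, so the number of vertices is at most C(m, n) = m! / (n!(m-n)!).
m = 8, n = 6
Numerator: 8 * 7 * 6 * 5 * 4 * 3
Denominator: 6! = 720
C(8, 6) = 28


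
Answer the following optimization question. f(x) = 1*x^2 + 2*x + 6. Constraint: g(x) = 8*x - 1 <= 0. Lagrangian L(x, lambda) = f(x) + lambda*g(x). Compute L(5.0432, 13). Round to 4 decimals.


Step 1: Evaluate f(x).
f(5.0432) = 1*5.0432^2 + 2*5.0432 + 6 = 41.5203
Step 2: Evaluate g(x).
g(5.0432) = 8*5.0432 - 1 = 39.3456
Step 3: Compute Lagrangian.
L = 41.5203 + 13*39.3456 = 553.0131


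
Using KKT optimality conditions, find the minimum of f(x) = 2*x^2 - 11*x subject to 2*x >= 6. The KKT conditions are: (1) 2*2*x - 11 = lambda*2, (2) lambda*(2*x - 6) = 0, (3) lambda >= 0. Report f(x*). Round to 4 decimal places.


Step 1: Try lambda = 0 (constraint inactive).
x_unc = 11/(2*2) = 2.75
Check: 2*2.75 = 5.5 < 6 -- violated!
Step 2: Constraint must be active: 2*x = 6
x* = 6/2 = 3.0
lambda = (2*2*3.0 - 11)/2 = 0.5
Step 3: Compute optimal value.
f(x*) = 2*3.0^2 - 11*3.0 = -15.0


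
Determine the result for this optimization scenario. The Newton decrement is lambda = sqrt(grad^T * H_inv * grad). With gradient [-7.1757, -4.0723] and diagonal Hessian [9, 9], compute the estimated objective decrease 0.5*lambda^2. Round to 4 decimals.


Step 1: H is diagonal, so H^(-1) * g = [-0.7973, -0.4525].
Step 2: g^T H^(-1) g = sum_i g_i^2 / H_ii
  = (-7.1757)^2/9 + (-4.0723)^2/9
  = 5.7212 + 1.8426 = 7.5638
Step 3: Objective decrease = 0.5 * g^T H^(-1) g = 3.7819


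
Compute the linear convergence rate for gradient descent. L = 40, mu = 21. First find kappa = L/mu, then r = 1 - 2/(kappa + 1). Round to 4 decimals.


Step 1: Compute the condition number.
kappa = L/mu = 40/21 = 1.9048
Step 2: Compute the convergence rate.
r = 1 - 2/(kappa + 1) = 1 - 2*mu/(L + mu) = (L - mu)/(L + mu) = 19/61 = 0.3115


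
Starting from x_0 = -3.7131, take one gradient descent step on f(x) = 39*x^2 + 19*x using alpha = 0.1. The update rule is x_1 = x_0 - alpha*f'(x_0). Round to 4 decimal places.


We compute the gradient at x_0 and apply the update.
f'(x) = 78*x + 19
f'(-3.7131) = 78*-3.7131 + 19 = -270.6218
x_1 = -3.7131 - 0.1*-270.6218 = 23.3491


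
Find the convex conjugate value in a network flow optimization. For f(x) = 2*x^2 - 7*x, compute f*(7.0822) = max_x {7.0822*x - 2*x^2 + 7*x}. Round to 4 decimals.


f*(y) = sup_x {y*x - a*x^2 - b*x} = sup_x {(y-b)*x - a*x^2}
FOC: (y - b) - 2a*x = 0 => x* = (y - b)/(2a)
x* = (7.0822 + 7)/(2*2) = 3.5206
f*(7.0822) = (y-b)^2/(4a) = (7.0822 + 7)^2/(4*2)
= 198.3084/8 = 24.7885


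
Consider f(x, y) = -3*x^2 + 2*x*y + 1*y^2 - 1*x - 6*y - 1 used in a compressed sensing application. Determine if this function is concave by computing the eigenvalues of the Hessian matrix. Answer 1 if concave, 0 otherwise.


The Hessian of f(x,y) = -3*x^2 + 2*x*y + 1*y^2 - 1*x - 6*y - 1 is:
H = [[-6, 2], [2, 2]]
Trace = -6 + 2 = -4
Determinant = -6*2 - (2)^2 = -16
Discriminant = (-4)^2 - 4*-16 = 80.0
Eigenvalues: lambda_1 = -6.4721, lambda_2 = 2.4721
The function is not concave.

0


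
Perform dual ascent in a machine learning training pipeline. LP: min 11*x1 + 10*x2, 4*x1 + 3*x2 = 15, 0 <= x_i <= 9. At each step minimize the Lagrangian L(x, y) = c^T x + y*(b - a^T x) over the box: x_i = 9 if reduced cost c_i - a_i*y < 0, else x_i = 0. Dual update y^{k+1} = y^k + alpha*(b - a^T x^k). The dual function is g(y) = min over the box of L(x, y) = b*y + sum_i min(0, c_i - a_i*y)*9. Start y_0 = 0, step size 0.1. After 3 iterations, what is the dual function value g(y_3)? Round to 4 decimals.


Dual ascent for LP: min 11*x1 + 10*x2, 4*x1 + 3*x2 = 15, 0 <= x_i <= 9
Step 1: y^k = 0.0, reduced costs: (11.0, 10.0)
  x^k = (0.0, 0.0), subgradient = b - a^T x = 15.0
  y^{k+1} = 0.0 + 0.1*15.0 = 1.5
Step 2: y^k = 1.5, reduced costs: (5.0, 5.5)
  x^k = (0.0, 0.0), subgradient = b - a^T x = 15.0
  y^{k+1} = 1.5 + 0.1*15.0 = 3.0
Step 3: y^k = 3.0, reduced costs: (-1.0, 1.0)
  x^k = (9.0, 0.0), subgradient = b - a^T x = -21.0
  y^{k+1} = 3.0 + 0.1*-21.0 = 0.9
Dual objective at y_3 = 0.9: reduced costs (7.4, 7.3), box minimizer x = (0.0, 0.0)
g(y_3) = b*y + (c1 - a1*y)*x1 + (c2 - a2*y)*x2 = 15*0.9 + 7.4*0.0 + 7.3*0.0 = 13.5 + 0.0 + 0.0 = 13.5
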